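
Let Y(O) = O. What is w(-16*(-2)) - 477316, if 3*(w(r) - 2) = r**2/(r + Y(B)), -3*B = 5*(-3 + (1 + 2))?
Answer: -1431910/3 ≈ -4.7730e+5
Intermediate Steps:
B = 0 (B = -5*(-3 + (1 + 2))/3 = -5*(-3 + 3)/3 = -5*0/3 = -1/3*0 = 0)
w(r) = 2 + r/3 (w(r) = 2 + (r**2/(r + 0))/3 = 2 + (r**2/r)/3 = 2 + r/3)
w(-16*(-2)) - 477316 = (2 + (-16*(-2))/3) - 477316 = (2 + (1/3)*32) - 477316 = (2 + 32/3) - 477316 = 38/3 - 477316 = -1431910/3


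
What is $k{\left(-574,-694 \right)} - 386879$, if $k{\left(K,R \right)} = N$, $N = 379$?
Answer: $-386500$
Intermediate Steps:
$k{\left(K,R \right)} = 379$
$k{\left(-574,-694 \right)} - 386879 = 379 - 386879 = -386500$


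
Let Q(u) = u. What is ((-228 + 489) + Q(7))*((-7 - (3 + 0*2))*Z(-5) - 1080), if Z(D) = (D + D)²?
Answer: -557440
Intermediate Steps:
Z(D) = 4*D² (Z(D) = (2*D)² = 4*D²)
((-228 + 489) + Q(7))*((-7 - (3 + 0*2))*Z(-5) - 1080) = ((-228 + 489) + 7)*((-7 - (3 + 0*2))*(4*(-5)²) - 1080) = (261 + 7)*((-7 - (3 + 0))*(4*25) - 1080) = 268*((-7 - 1*3)*100 - 1080) = 268*((-7 - 3)*100 - 1080) = 268*(-10*100 - 1080) = 268*(-1000 - 1080) = 268*(-2080) = -557440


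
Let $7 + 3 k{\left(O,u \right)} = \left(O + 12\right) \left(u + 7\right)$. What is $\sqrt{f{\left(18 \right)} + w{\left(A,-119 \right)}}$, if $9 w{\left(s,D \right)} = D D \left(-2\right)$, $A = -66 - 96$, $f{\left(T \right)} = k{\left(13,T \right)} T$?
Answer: $\frac{5 \sqrt{202}}{3} \approx 23.688$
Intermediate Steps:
$k{\left(O,u \right)} = - \frac{7}{3} + \frac{\left(7 + u\right) \left(12 + O\right)}{3}$ ($k{\left(O,u \right)} = - \frac{7}{3} + \frac{\left(O + 12\right) \left(u + 7\right)}{3} = - \frac{7}{3} + \frac{\left(12 + O\right) \left(7 + u\right)}{3} = - \frac{7}{3} + \frac{\left(7 + u\right) \left(12 + O\right)}{3}$)
$f{\left(T \right)} = T \left(56 + \frac{25 T}{3}\right)$ ($f{\left(T \right)} = \left(\frac{77}{3} + 4 T + \frac{7}{3} \cdot 13 + \frac{1}{3} \cdot 13 T\right) T = \left(\frac{77}{3} + 4 T + \frac{91}{3} + \frac{13 T}{3}\right) T = \left(56 + \frac{25 T}{3}\right) T = T \left(56 + \frac{25 T}{3}\right)$)
$A = -162$ ($A = -66 - 96 = -162$)
$w{\left(s,D \right)} = - \frac{2 D^{2}}{9}$ ($w{\left(s,D \right)} = \frac{D D \left(-2\right)}{9} = \frac{D^{2} \left(-2\right)}{9} = \frac{\left(-2\right) D^{2}}{9} = - \frac{2 D^{2}}{9}$)
$\sqrt{f{\left(18 \right)} + w{\left(A,-119 \right)}} = \sqrt{\frac{1}{3} \cdot 18 \left(168 + 25 \cdot 18\right) - \frac{2 \left(-119\right)^{2}}{9}} = \sqrt{\frac{1}{3} \cdot 18 \left(168 + 450\right) - \frac{28322}{9}} = \sqrt{\frac{1}{3} \cdot 18 \cdot 618 - \frac{28322}{9}} = \sqrt{3708 - \frac{28322}{9}} = \sqrt{\frac{5050}{9}} = \frac{5 \sqrt{202}}{3}$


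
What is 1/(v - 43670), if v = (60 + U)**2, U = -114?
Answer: -1/40754 ≈ -2.4537e-5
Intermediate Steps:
v = 2916 (v = (60 - 114)**2 = (-54)**2 = 2916)
1/(v - 43670) = 1/(2916 - 43670) = 1/(-40754) = -1/40754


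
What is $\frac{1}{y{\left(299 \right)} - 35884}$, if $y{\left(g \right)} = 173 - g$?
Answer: $- \frac{1}{36010} \approx -2.777 \cdot 10^{-5}$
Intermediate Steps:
$\frac{1}{y{\left(299 \right)} - 35884} = \frac{1}{\left(173 - 299\right) - 35884} = \frac{1}{-126 - 35884} = \frac{1}{-36010} = - \frac{1}{36010}$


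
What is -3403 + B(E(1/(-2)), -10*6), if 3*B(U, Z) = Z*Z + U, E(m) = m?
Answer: -13219/6 ≈ -2203.2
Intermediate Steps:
B(U, Z) = U/3 + Z**2/3 (B(U, Z) = (Z*Z + U)/3 = (Z**2 + U)/3 = (U + Z**2)/3 = U/3 + Z**2/3)
-3403 + B(E(1/(-2)), -10*6) = -3403 + ((1/3)/(-2) + (-10*6)**2/3) = -3403 + ((1/3)*(-1/2) + (1/3)*(-60)**2) = -3403 + (-1/6 + (1/3)*3600) = -3403 + (-1/6 + 1200) = -3403 + 7199/6 = -13219/6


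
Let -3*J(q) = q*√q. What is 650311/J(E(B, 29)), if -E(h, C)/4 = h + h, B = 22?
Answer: -1950933*I*√11/7744 ≈ -835.55*I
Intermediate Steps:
E(h, C) = -8*h (E(h, C) = -4*(h + h) = -8*h)
J(q) = -q^(3/2)/3 (J(q) = -q*√q/3 = -q^(3/2)/3)
650311/J(E(B, 29)) = 650311/((-(-704*I*√11)/3)) = 650311/((-(-704)*I*√11/3)) = 650311/((704*I*√11/3)) = 650311*(-3*I*√11/7744) = -1950933*I*√11/7744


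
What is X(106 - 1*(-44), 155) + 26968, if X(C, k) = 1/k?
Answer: 4180041/155 ≈ 26968.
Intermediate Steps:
X(106 - 1*(-44), 155) + 26968 = 1/155 + 26968 = 4180041/155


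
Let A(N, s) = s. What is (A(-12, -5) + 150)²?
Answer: 21025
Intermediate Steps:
(A(-12, -5) + 150)² = (-5 + 150)² = 145² = 21025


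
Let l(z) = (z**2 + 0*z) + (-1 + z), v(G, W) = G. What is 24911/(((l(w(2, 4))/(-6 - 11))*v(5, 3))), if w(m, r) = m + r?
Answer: -423487/205 ≈ -2065.8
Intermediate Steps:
l(z) = -1 + z + z**2 (l(z) = (z**2 + 0) + (-1 + z) = z**2 + (-1 + z) = -1 + z + z**2)
24911/(((l(w(2, 4))/(-6 - 11))*v(5, 3))) = 24911/((((-1 + (2 + 4) + (2 + 4)**2)/(-6 - 11))*5)) = 24911/((((-1 + 6 + 6**2)/(-17))*5)) = 24911/((((-1 + 6 + 36)*(-1/17))*5)) = 24911/(((41*(-1/17))*5)) = 24911/((-41/17*5)) = 24911/(-205/17) = 24911*(-17/205) = -423487/205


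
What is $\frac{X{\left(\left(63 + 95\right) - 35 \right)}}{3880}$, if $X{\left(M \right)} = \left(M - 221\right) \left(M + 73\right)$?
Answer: $- \frac{2401}{485} \approx -4.9505$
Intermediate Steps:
$X{\left(M \right)} = \left(-221 + M\right) \left(73 + M\right)$
$\frac{X{\left(\left(63 + 95\right) - 35 \right)}}{3880} = \frac{-16133 + \left(\left(63 + 95\right) - 35\right)^{2} - 148 \left(\left(63 + 95\right) - 35\right)}{3880} = \left(-16133 + \left(158 - 35\right)^{2} - 148 \left(158 - 35\right)\right) \frac{1}{3880} = \left(-16133 + 123^{2} - 18204\right) \frac{1}{3880} = \left(-16133 + 15129 - 18204\right) \frac{1}{3880} = \left(-19208\right) \frac{1}{3880} = - \frac{2401}{485}$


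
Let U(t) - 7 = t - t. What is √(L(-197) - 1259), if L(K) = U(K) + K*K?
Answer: 3*√4173 ≈ 193.80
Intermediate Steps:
U(t) = 7 (U(t) = 7 + (t - t) = 7 + 0 = 7)
L(K) = 7 + K² (L(K) = 7 + K*K = 7 + K²)
√(L(-197) - 1259) = √((7 + (-197)²) - 1259) = √((7 + 38809) - 1259) = √(38816 - 1259) = √37557 = 3*√4173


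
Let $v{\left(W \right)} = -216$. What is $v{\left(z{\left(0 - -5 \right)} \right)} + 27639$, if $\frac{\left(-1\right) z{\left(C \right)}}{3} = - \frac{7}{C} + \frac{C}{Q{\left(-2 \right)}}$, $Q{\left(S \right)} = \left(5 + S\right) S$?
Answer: $27423$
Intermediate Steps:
$Q{\left(S \right)} = S \left(5 + S\right)$
$z{\left(C \right)} = \frac{C}{2} + \frac{21}{C}$ ($z{\left(C \right)} = - 3 \left(- \frac{7}{C} + \frac{C}{\left(-2\right) \left(5 - 2\right)}\right) = - 3 \left(- \frac{7}{C} + \frac{C}{\left(-2\right) 3}\right) = - 3 \left(- \frac{7}{C} + \frac{C}{-6}\right) = - 3 \left(- \frac{7}{C} + C \left(- \frac{1}{6}\right)\right) = - 3 \left(- \frac{7}{C} - \frac{C}{6}\right) = \frac{C}{2} + \frac{21}{C}$)
$v{\left(z{\left(0 - -5 \right)} \right)} + 27639 = -216 + 27639 = 27423$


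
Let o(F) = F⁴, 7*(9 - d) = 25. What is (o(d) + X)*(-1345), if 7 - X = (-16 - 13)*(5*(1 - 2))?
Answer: -2358858310/2401 ≈ -9.8245e+5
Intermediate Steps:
d = 38/7 (d = 9 - ⅐*25 = 9 - 25/7 = 38/7 ≈ 5.4286)
X = -138 (X = 7 - (-16 - 13)*5*(1 - 2) = 7 - (-29)*5*(-1) = 7 - (-29)*(-5) = 7 - 1*145 = 7 - 145 = -138)
(o(d) + X)*(-1345) = ((38/7)⁴ - 138)*(-1345) = (2085136/2401 - 138)*(-1345) = (1753798/2401)*(-1345) = -2358858310/2401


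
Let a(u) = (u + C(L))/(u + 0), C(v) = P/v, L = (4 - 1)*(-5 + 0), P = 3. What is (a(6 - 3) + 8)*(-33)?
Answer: -1474/5 ≈ -294.80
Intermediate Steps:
L = -15 (L = 3*(-5) = -15)
C(v) = 3/v
a(u) = (-⅕ + u)/u (a(u) = (u + 3/(-15))/(u + 0) = (u + 3*(-1/15))/u = (u - ⅕)/u = (-⅕ + u)/u)
(a(6 - 3) + 8)*(-33) = ((-⅕ + (6 - 3))/(6 - 3) + 8)*(-33) = ((-⅕ + 3)/3 + 8)*(-33) = ((⅓)*(14/5) + 8)*(-33) = (14/15 + 8)*(-33) = (134/15)*(-33) = -1474/5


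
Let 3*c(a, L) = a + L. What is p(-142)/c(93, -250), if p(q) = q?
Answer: 426/157 ≈ 2.7134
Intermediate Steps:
c(a, L) = L/3 + a/3 (c(a, L) = (a + L)/3 = (L + a)/3 = L/3 + a/3)
p(-142)/c(93, -250) = -142/((1/3)*(-250) + (1/3)*93) = -142/(-250/3 + 31) = -142/(-157/3) = -142*(-3/157) = 426/157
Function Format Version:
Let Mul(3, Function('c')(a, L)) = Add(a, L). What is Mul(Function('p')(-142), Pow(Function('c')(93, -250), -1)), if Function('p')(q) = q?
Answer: Rational(426, 157) ≈ 2.7134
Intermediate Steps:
Function('c')(a, L) = Add(Mul(Rational(1, 3), L), Mul(Rational(1, 3), a)) (Function('c')(a, L) = Mul(Rational(1, 3), Add(a, L)) = Mul(Rational(1, 3), Add(L, a)) = Add(Mul(Rational(1, 3), L), Mul(Rational(1, 3), a)))
Mul(Function('p')(-142), Pow(Function('c')(93, -250), -1)) = Mul(-142, Pow(Add(Mul(Rational(1, 3), -250), Mul(Rational(1, 3), 93)), -1)) = Mul(-142, Pow(Add(Rational(-250, 3), 31), -1)) = Mul(-142, Pow(Rational(-157, 3), -1)) = Mul(-142, Rational(-3, 157)) = Rational(426, 157)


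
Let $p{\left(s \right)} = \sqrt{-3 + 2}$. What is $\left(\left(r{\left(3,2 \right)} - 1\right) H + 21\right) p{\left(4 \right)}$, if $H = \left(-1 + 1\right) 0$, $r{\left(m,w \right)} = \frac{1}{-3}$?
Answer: $21 i \approx 21.0 i$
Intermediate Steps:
$r{\left(m,w \right)} = - \frac{1}{3}$
$H = 0$ ($H = 0 \cdot 0 = 0$)
$p{\left(s \right)} = i$ ($p{\left(s \right)} = \sqrt{-1} = i$)
$\left(\left(r{\left(3,2 \right)} - 1\right) H + 21\right) p{\left(4 \right)} = \left(\left(- \frac{1}{3} - 1\right) 0 + 21\right) i = \left(\left(- \frac{4}{3}\right) 0 + 21\right) i = \left(0 + 21\right) i = 21 i$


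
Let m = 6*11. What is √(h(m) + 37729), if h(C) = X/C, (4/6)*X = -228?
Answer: √4564582/11 ≈ 194.23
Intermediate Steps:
X = -342 (X = (3/2)*(-228) = -342)
m = 66
h(C) = -342/C
√(h(m) + 37729) = √(-342/66 + 37729) = √(-342*1/66 + 37729) = √(-57/11 + 37729) = √(414962/11) = √4564582/11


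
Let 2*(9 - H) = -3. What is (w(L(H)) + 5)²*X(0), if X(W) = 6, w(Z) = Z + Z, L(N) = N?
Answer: 4056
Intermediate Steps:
H = 21/2 (H = 9 - ½*(-3) = 9 + 3/2 = 21/2 ≈ 10.500)
w(Z) = 2*Z
(w(L(H)) + 5)²*X(0) = (2*(21/2) + 5)²*6 = (21 + 5)²*6 = 26²*6 = 676*6 = 4056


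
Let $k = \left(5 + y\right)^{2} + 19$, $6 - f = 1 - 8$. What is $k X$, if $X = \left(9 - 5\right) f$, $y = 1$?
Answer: $2860$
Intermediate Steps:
$f = 13$ ($f = 6 - \left(1 - 8\right) = 6 - -7 = 6 + 7 = 13$)
$X = 52$ ($X = \left(9 - 5\right) 13 = 4 \cdot 13 = 52$)
$k = 55$ ($k = \left(5 + 1\right)^{2} + 19 = 6^{2} + 19 = 36 + 19 = 55$)
$k X = 55 \cdot 52 = 2860$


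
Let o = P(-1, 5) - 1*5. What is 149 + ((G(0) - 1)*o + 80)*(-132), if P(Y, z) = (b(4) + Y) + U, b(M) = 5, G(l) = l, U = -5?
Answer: -11203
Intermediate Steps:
P(Y, z) = Y (P(Y, z) = (5 + Y) - 5 = Y)
o = -6 (o = -1 - 1*5 = -1 - 5 = -6)
149 + ((G(0) - 1)*o + 80)*(-132) = 149 + ((0 - 1)*(-6) + 80)*(-132) = 149 + (-1*(-6) + 80)*(-132) = 149 + (6 + 80)*(-132) = 149 + 86*(-132) = 149 - 11352 = -11203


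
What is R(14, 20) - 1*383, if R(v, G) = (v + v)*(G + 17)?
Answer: 653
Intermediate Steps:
R(v, G) = 2*v*(17 + G) (R(v, G) = (2*v)*(17 + G) = 2*v*(17 + G))
R(14, 20) - 1*383 = 2*14*(17 + 20) - 1*383 = 2*14*37 - 383 = 1036 - 383 = 653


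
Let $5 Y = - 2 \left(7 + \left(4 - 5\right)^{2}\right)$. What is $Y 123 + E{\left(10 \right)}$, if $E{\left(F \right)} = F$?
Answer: $- \frac{1918}{5} \approx -383.6$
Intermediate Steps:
$Y = - \frac{16}{5}$ ($Y = \frac{\left(-2\right) \left(7 + \left(4 - 5\right)^{2}\right)}{5} = \frac{\left(-2\right) \left(7 + \left(-1\right)^{2}\right)}{5} = \frac{\left(-2\right) \left(7 + 1\right)}{5} = \frac{\left(-2\right) 8}{5} = \frac{1}{5} \left(-16\right) = - \frac{16}{5} \approx -3.2$)
$Y 123 + E{\left(10 \right)} = \left(- \frac{16}{5}\right) 123 + 10 = - \frac{1968}{5} + 10 = - \frac{1918}{5}$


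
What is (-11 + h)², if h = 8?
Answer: 9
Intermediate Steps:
(-11 + h)² = (-11 + 8)² = (-3)² = 9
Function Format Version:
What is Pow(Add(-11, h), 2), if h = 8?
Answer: 9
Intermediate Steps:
Pow(Add(-11, h), 2) = Pow(Add(-11, 8), 2) = Pow(-3, 2) = 9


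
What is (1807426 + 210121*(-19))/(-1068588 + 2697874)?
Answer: -2184873/1629286 ≈ -1.3410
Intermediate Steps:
(1807426 + 210121*(-19))/(-1068588 + 2697874) = (1807426 - 3992299)/1629286 = -2184873*1/1629286 = -2184873/1629286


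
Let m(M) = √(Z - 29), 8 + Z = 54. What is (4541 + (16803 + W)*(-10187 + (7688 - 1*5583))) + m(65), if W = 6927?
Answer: -191781319 + √17 ≈ -1.9178e+8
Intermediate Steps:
Z = 46 (Z = -8 + 54 = 46)
m(M) = √17 (m(M) = √(46 - 29) = √17)
(4541 + (16803 + W)*(-10187 + (7688 - 1*5583))) + m(65) = (4541 + (16803 + 6927)*(-10187 + (7688 - 1*5583))) + √17 = (4541 + 23730*(-10187 + (7688 - 5583))) + √17 = (4541 + 23730*(-10187 + 2105)) + √17 = (4541 + 23730*(-8082)) + √17 = (4541 - 191785860) + √17 = -191781319 + √17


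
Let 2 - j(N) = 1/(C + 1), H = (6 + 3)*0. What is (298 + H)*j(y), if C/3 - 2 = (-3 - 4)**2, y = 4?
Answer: 45743/77 ≈ 594.06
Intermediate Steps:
C = 153 (C = 6 + 3*(-3 - 4)**2 = 6 + 3*(-7)**2 = 6 + 3*49 = 6 + 147 = 153)
H = 0 (H = 9*0 = 0)
j(N) = 307/154 (j(N) = 2 - 1/(153 + 1) = 2 - 1/154 = 307/154)
(298 + H)*j(y) = (298 + 0)*(307/154) = 298*(307/154) = 45743/77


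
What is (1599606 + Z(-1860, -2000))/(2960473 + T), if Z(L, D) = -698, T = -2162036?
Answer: 1598908/798437 ≈ 2.0025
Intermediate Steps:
(1599606 + Z(-1860, -2000))/(2960473 + T) = (1599606 - 698)/(2960473 - 2162036) = 1598908/798437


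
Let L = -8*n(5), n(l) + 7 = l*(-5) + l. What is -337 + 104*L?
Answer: 22127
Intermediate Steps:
n(l) = -7 - 4*l (n(l) = -7 + (l*(-5) + l) = -7 + (-5*l + l) = -7 - 4*l)
L = 216 (L = -8*(-7 - 4*5) = -8*(-7 - 20) = -8*(-27) = -4*(-54) = 216)
-337 + 104*L = -337 + 104*216 = -337 + 22464 = 22127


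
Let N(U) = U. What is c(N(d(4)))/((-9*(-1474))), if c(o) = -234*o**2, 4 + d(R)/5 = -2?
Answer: -11700/737 ≈ -15.875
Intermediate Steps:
d(R) = -30 (d(R) = -20 + 5*(-2) = -20 - 10 = -30)
c(N(d(4)))/((-9*(-1474))) = (-234*(-30)**2)/((-9*(-1474))) = -234*900/13266 = -210600*1/13266 = -11700/737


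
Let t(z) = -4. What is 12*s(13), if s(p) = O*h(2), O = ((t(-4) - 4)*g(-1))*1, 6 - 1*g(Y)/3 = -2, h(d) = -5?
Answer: 11520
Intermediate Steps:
g(Y) = 24 (g(Y) = 18 - 3*(-2) = 18 + 6 = 24)
O = -192 (O = ((-4 - 4)*24)*1 = -8*24*1 = -192*1 = -192)
s(p) = 960 (s(p) = -192*(-5) = 960)
12*s(13) = 12*960 = 11520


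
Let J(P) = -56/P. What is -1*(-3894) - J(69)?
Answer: 268742/69 ≈ 3894.8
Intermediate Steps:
-1*(-3894) - J(69) = -1*(-3894) - (-56)/69 = 3894 - (-56)/69 = 3894 - 1*(-56/69) = 3894 + 56/69 = 268742/69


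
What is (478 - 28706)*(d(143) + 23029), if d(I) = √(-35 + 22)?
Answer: -650062612 - 28228*I*√13 ≈ -6.5006e+8 - 1.0178e+5*I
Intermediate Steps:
d(I) = I*√13 (d(I) = √(-13) = I*√13)
(478 - 28706)*(d(143) + 23029) = (478 - 28706)*(I*√13 + 23029) = -28228*(23029 + I*√13) = -650062612 - 28228*I*√13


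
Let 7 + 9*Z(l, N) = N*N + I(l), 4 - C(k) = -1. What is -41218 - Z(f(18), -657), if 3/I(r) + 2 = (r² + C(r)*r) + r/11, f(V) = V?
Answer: -3651848233/40950 ≈ -89178.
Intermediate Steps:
C(k) = 5 (C(k) = 4 - 1*(-1) = 4 + 1 = 5)
I(r) = 3/(-2 + r² + 56*r/11) (I(r) = 3/(-2 + ((r² + 5*r) + r/11)) = 3/(-2 + (r² + 56*r/11)) = 3/(-2 + r² + 56*r/11))
Z(l, N) = -7/9 + N²/9 + 11/(3*(-22 + 11*l² + 56*l)) (Z(l, N) = -7/9 + (N*N + 33/(-22 + 11*l² + 56*l))/9 = -7/9 + (N² + 33/(-22 + 11*l² + 56*l))/9 = -7/9 + (N²/9 + 11/(3*(-22 + 11*l² + 56*l))) = -7/9 + N²/9 + 11/(3*(-22 + 11*l² + 56*l)))
-41218 - Z(f(18), -657) = -41218 - (33 + (-7 + (-657)²)*(-22 + 11*18² + 56*18))/(9*(-22 + 11*18² + 56*18)) = -41218 - (33 + (-7 + 431649)*(-22 + 11*324 + 1008))/(9*(-22 + 11*324 + 1008)) = -41218 - (33 + 431642*(-22 + 3564 + 1008))/(9*(-22 + 3564 + 1008)) = -41218 - (33 + 431642*4550)/(9*4550) = -41218 - (33 + 1963971100)/(9*4550) = -41218 - 1963971133/(9*4550) = -41218 - 1*1963971133/40950 = -41218 - 1963971133/40950 = -3651848233/40950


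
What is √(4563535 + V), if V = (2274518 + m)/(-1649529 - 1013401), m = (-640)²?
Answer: 2*√2022557177127454735/1331465 ≈ 2136.2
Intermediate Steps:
m = 409600
V = -1342059/1331465 (V = (2274518 + 409600)/(-1649529 - 1013401) = 2684118/(-2662930) = 2684118*(-1/2662930) = -1342059/1331465 ≈ -1.0080)
√(4563535 + V) = √(4563535 - 1342059/1331465) = √(6076185786716/1331465) = 2*√2022557177127454735/1331465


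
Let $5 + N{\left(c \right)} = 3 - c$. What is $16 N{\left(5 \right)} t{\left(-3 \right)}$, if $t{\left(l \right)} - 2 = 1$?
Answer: $-336$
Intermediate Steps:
$t{\left(l \right)} = 3$ ($t{\left(l \right)} = 2 + 1 = 3$)
$N{\left(c \right)} = -2 - c$ ($N{\left(c \right)} = -5 - \left(-3 + c\right) = -2 - c$)
$16 N{\left(5 \right)} t{\left(-3 \right)} = 16 \left(-2 - 5\right) 3 = 16 \left(-7\right) 3 = \left(-112\right) 3 = -336$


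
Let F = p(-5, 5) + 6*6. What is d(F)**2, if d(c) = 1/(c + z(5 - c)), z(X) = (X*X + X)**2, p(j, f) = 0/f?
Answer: 1/748114284096 ≈ 1.3367e-12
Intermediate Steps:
p(j, f) = 0
F = 36 (F = 0 + 6*6 = 0 + 36 = 36)
z(X) = (X + X**2)**2 (z(X) = (X**2 + X)**2 = (X + X**2)**2)
d(c) = 1/(c + (5 - c)**2*(6 - c)**2) (d(c) = 1/(c + (5 - c)**2*(1 + (5 - c))**2) = 1/(c + (5 - c)**2*(6 - c)**2))
d(F)**2 = (1/(36 + (-6 + 36)**2*(-5 + 36)**2))**2 = (1/(36 + 30**2*31**2))**2 = (1/(36 + 900*961))**2 = (1/(36 + 864900))**2 = (1/864936)**2 = 1/748114284096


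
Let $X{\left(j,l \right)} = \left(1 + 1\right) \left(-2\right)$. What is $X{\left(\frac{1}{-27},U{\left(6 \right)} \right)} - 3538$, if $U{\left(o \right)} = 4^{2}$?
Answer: $-3542$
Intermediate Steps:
$U{\left(o \right)} = 16$
$X{\left(j,l \right)} = -4$ ($X{\left(j,l \right)} = 2 \left(-2\right) = -4$)
$X{\left(\frac{1}{-27},U{\left(6 \right)} \right)} - 3538 = -4 - 3538 = -3542$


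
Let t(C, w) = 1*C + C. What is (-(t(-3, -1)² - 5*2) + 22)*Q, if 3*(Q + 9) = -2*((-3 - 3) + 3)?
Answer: 28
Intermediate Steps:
t(C, w) = 2*C (t(C, w) = C + C = 2*C)
Q = -7 (Q = -9 + (-2*((-3 - 3) + 3))/3 = -9 + (-2*(-6 + 3))/3 = -9 + (-2*(-3))/3 = -9 + (⅓)*6 = -9 + 2 = -7)
(-(t(-3, -1)² - 5*2) + 22)*Q = (-((2*(-3))² - 5*2) + 22)*(-7) = (-((-6)² - 10) + 22)*(-7) = (-(36 - 10) + 22)*(-7) = (-1*26 + 22)*(-7) = (-26 + 22)*(-7) = -4*(-7) = 28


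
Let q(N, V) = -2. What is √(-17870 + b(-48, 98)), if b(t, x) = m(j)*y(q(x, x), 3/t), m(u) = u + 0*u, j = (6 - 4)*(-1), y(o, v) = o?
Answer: I*√17866 ≈ 133.66*I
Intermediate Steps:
j = -2 (j = 2*(-1) = -2)
m(u) = u (m(u) = u + 0 = u)
b(t, x) = 4 (b(t, x) = -2*(-2) = 4)
√(-17870 + b(-48, 98)) = √(-17870 + 4) = √(-17866) = I*√17866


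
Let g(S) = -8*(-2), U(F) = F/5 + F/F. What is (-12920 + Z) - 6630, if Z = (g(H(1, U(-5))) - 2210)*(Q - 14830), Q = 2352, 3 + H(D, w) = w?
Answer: 27357182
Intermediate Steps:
U(F) = 1 + F/5 (U(F) = F*(⅕) + 1 = F/5 + 1 = 1 + F/5)
H(D, w) = -3 + w
g(S) = 16
Z = 27376732 (Z = (16 - 2210)*(2352 - 14830) = -2194*(-12478) = 27376732)
(-12920 + Z) - 6630 = (-12920 + 27376732) - 6630 = 27363812 - 6630 = 27357182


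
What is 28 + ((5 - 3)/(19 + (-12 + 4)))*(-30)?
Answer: 248/11 ≈ 22.545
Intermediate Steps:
28 + ((5 - 3)/(19 + (-12 + 4)))*(-30) = 28 + (2/(19 - 8))*(-30) = 28 + (2/11)*(-30) = 28 - 60/11 = 248/11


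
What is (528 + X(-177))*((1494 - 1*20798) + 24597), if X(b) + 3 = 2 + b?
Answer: 1852550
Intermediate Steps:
X(b) = -1 + b (X(b) = -3 + (2 + b) = -1 + b)
(528 + X(-177))*((1494 - 1*20798) + 24597) = (528 + (-1 - 177))*((1494 - 1*20798) + 24597) = (528 - 178)*((1494 - 20798) + 24597) = 350*(-19304 + 24597) = 350*5293 = 1852550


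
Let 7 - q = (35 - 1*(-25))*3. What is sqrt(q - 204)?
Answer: I*sqrt(377) ≈ 19.417*I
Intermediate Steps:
q = -173 (q = 7 - (35 - 1*(-25))*3 = 7 - (35 + 25)*3 = 7 - 60*3 = 7 - 1*180 = 7 - 180 = -173)
sqrt(q - 204) = sqrt(-173 - 204) = sqrt(-377) = I*sqrt(377)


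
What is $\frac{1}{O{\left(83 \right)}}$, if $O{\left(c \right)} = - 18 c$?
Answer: $- \frac{1}{1494} \approx -0.00066934$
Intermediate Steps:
$\frac{1}{O{\left(83 \right)}} = \frac{1}{\left(-18\right) 83} = \frac{1}{-1494} = - \frac{1}{1494}$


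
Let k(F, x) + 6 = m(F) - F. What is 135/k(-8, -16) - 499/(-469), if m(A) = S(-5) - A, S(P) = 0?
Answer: 13661/938 ≈ 14.564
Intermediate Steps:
m(A) = -A (m(A) = 0 - A = -A)
k(F, x) = -6 - 2*F (k(F, x) = -6 + (-F - F) = -6 - 2*F)
135/k(-8, -16) - 499/(-469) = 135/(-6 - 2*(-8)) - 499/(-469) = 135/(-6 + 16) - 499*(-1/469) = 135/10 + 499/469 = 135*(⅒) + 499/469 = 27/2 + 499/469 = 13661/938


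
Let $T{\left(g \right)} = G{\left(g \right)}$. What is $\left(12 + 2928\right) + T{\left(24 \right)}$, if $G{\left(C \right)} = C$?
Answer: $2964$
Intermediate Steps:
$T{\left(g \right)} = g$
$\left(12 + 2928\right) + T{\left(24 \right)} = \left(12 + 2928\right) + 24 = 2940 + 24 = 2964$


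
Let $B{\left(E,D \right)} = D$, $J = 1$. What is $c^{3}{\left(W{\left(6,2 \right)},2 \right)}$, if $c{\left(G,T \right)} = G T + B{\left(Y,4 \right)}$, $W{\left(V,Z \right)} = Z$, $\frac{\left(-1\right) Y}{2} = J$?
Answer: $512$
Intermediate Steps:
$Y = -2$ ($Y = \left(-2\right) 1 = -2$)
$c{\left(G,T \right)} = 4 + G T$ ($c{\left(G,T \right)} = G T + 4 = 4 + G T$)
$c^{3}{\left(W{\left(6,2 \right)},2 \right)} = \left(4 + 2 \cdot 2\right)^{3} = \left(4 + 4\right)^{3} = 8^{3} = 512$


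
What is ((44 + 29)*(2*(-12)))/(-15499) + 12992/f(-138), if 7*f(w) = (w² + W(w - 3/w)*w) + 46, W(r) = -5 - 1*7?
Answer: 5974744/1328687 ≈ 4.4967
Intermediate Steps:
W(r) = -12 (W(r) = -5 - 7 = -12)
f(w) = 46/7 - 12*w/7 + w²/7 (f(w) = ((w² - 12*w) + 46)/7 = (46 + w² - 12*w)/7 = 46/7 - 12*w/7 + w²/7)
((44 + 29)*(2*(-12)))/(-15499) + 12992/f(-138) = ((44 + 29)*(2*(-12)))/(-15499) + 12992/(46/7 - 12/7*(-138) + (⅐)*(-138)²) = (73*(-24))*(-1/15499) + 12992/(46/7 + 1656/7 + (⅐)*19044) = -1752*(-1/15499) + 12992/(46/7 + 1656/7 + 19044/7) = 1752/15499 + 12992/(20746/7) = 1752/15499 + 12992*(7/20746) = 1752/15499 + 45472/10373 = 5974744/1328687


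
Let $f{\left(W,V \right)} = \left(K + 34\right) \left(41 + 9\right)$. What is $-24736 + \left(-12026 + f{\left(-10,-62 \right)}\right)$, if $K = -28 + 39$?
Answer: $-34512$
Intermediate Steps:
$K = 11$
$f{\left(W,V \right)} = 2250$ ($f{\left(W,V \right)} = \left(11 + 34\right) \left(41 + 9\right) = 45 \cdot 50 = 2250$)
$-24736 + \left(-12026 + f{\left(-10,-62 \right)}\right) = -24736 + \left(-12026 + 2250\right) = -24736 - 9776 = -34512$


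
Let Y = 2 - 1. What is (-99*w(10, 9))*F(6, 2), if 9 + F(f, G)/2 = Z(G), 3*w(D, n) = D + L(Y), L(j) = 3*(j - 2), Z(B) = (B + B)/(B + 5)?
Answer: 3894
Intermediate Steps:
Y = 1
Z(B) = 2*B/(5 + B) (Z(B) = (2*B)/(5 + B) = 2*B/(5 + B))
L(j) = -6 + 3*j (L(j) = 3*(-2 + j) = -6 + 3*j)
w(D, n) = -1 + D/3 (w(D, n) = (D + (-6 + 3*1))/3 = (D + (-6 + 3))/3 = (D - 3)/3 = (-3 + D)/3 = -1 + D/3)
F(f, G) = -18 + 4*G/(5 + G) (F(f, G) = -18 + 2*(2*G/(5 + G)) = -18 + 4*G/(5 + G))
(-99*w(10, 9))*F(6, 2) = (-99*(-1 + (⅓)*10))*(2*(-45 - 7*2)/(5 + 2)) = (-99*(-1 + 10/3))*(2*(-45 - 14)/7) = (-99*7/3)*(2*(⅐)*(-59)) = -231*(-118/7) = 3894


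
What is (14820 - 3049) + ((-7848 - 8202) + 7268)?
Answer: 2989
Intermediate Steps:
(14820 - 3049) + ((-7848 - 8202) + 7268) = 11771 + (-16050 + 7268) = 11771 - 8782 = 2989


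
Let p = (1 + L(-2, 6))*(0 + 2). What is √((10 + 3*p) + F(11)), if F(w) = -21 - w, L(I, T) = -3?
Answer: I*√34 ≈ 5.8309*I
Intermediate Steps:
p = -4 (p = (1 - 3)*(0 + 2) = -2*2 = -4)
√((10 + 3*p) + F(11)) = √((10 + 3*(-4)) + (-21 - 1*11)) = √((10 - 12) + (-21 - 11)) = √(-2 - 32) = √(-34) = I*√34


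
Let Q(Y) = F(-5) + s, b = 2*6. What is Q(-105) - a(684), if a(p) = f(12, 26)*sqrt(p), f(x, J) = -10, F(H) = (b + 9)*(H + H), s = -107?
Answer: -317 + 60*sqrt(19) ≈ -55.466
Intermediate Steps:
b = 12
F(H) = 42*H (F(H) = (12 + 9)*(H + H) = 21*(2*H) = 42*H)
a(p) = -10*sqrt(p)
Q(Y) = -317 (Q(Y) = 42*(-5) - 107 = -210 - 107 = -317)
Q(-105) - a(684) = -317 - (-10)*sqrt(684) = -317 - (-10)*6*sqrt(19) = -317 - (-60)*sqrt(19) = -317 + 60*sqrt(19)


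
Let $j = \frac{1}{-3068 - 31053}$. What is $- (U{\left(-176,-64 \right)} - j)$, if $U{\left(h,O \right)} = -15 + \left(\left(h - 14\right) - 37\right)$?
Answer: $\frac{8257281}{34121} \approx 242.0$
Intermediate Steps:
$j = - \frac{1}{34121}$ ($j = \frac{1}{-34121} = - \frac{1}{34121} \approx -2.9307 \cdot 10^{-5}$)
$U{\left(h,O \right)} = -66 + h$ ($U{\left(h,O \right)} = -15 + \left(\left(-14 + h\right) - 37\right) = -15 + \left(-51 + h\right) = -66 + h$)
$- (U{\left(-176,-64 \right)} - j) = - (\left(-66 - 176\right) - - \frac{1}{34121}) = - (-242 + \frac{1}{34121}) = \left(-1\right) \left(- \frac{8257281}{34121}\right) = \frac{8257281}{34121}$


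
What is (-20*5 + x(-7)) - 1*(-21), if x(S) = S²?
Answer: -30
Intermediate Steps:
(-20*5 + x(-7)) - 1*(-21) = (-20*5 + (-7)²) - 1*(-21) = (-100 + 49) + 21 = -51 + 21 = -30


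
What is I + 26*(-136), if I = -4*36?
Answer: -3680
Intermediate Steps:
I = -144
I + 26*(-136) = -144 + 26*(-136) = -144 - 3536 = -3680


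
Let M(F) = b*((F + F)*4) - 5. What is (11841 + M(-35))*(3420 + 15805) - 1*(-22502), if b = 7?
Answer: 189888602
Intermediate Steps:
M(F) = -5 + 56*F (M(F) = 7*((F + F)*4) - 5 = 7*((2*F)*4) - 5 = 7*(8*F) - 5 = 56*F - 5 = -5 + 56*F)
(11841 + M(-35))*(3420 + 15805) - 1*(-22502) = (11841 + (-5 + 56*(-35)))*(3420 + 15805) - 1*(-22502) = (11841 + (-5 - 1960))*19225 + 22502 = (11841 - 1965)*19225 + 22502 = 9876*19225 + 22502 = 189866100 + 22502 = 189888602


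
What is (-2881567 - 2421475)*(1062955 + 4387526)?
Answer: -28904129663202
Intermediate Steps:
(-2881567 - 2421475)*(1062955 + 4387526) = -5303042*5450481 = -28904129663202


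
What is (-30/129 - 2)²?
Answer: 9216/1849 ≈ 4.9843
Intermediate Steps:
(-30/129 - 2)² = (-30*1/129 - 2)² = (-10/43 - 2)² = (-96/43)² = 9216/1849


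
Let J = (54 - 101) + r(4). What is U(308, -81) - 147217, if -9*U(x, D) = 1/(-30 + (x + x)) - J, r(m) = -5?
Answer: -776452931/5274 ≈ -1.4722e+5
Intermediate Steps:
J = -52 (J = (54 - 101) - 5 = -47 - 5 = -52)
U(x, D) = -52/9 - 1/(9*(-30 + 2*x)) (U(x, D) = -(1/(-30 + (x + x)) - 1*(-52))/9 = -(1/(-30 + 2*x) + 52)/9 = -(52 + 1/(-30 + 2*x))/9 = -52/9 - 1/(9*(-30 + 2*x)))
U(308, -81) - 147217 = (1559 - 104*308)/(18*(-15 + 308)) - 147217 = (1/18)*(1559 - 32032)/293 - 147217 = (1/18)*(1/293)*(-30473) - 147217 = -30473/5274 - 147217 = -776452931/5274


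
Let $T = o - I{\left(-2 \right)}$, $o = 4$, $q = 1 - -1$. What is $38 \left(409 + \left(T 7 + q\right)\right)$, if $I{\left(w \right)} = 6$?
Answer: $15086$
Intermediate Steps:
$q = 2$ ($q = 1 + 1 = 2$)
$T = -2$ ($T = 4 - 6 = -2$)
$38 \left(409 + \left(T 7 + q\right)\right) = 38 \left(409 + \left(\left(-2\right) 7 + 2\right)\right) = 38 \left(409 + \left(-14 + 2\right)\right) = 38 \left(409 - 12\right) = 38 \cdot 397 = 15086$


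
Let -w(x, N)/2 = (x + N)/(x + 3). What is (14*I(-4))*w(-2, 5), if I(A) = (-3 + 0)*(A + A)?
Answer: -2016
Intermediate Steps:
w(x, N) = -2*(N + x)/(3 + x) (w(x, N) = -2*(x + N)/(x + 3) = -2*(N + x)/(3 + x))
I(A) = -6*A
(14*I(-4))*w(-2, 5) = (14*(-6*(-4)))*(2*(-1*5 - 1*(-2))/(3 - 2)) = (14*24)*(2*(-5 + 2)/1) = 336*(2*1*(-3)) = 336*(-6) = -2016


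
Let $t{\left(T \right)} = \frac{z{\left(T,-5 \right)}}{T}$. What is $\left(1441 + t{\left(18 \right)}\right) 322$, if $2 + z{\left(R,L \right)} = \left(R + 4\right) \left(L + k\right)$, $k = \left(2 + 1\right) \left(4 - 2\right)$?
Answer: $\frac{4179238}{9} \approx 4.6436 \cdot 10^{5}$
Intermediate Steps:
$k = 6$ ($k = 3 \cdot 2 = 6$)
$z{\left(R,L \right)} = -2 + \left(4 + R\right) \left(6 + L\right)$ ($z{\left(R,L \right)} = -2 + \left(R + 4\right) \left(L + 6\right) = -2 + \left(4 + R\right) \left(6 + L\right)$)
$t{\left(T \right)} = \frac{2 + T}{T}$ ($t{\left(T \right)} = \frac{22 + 4 \left(-5\right) + 6 T - 5 T}{T} = \frac{22 - 20 + 6 T - 5 T}{T} = \frac{2 + T}{T}$)
$\left(1441 + t{\left(18 \right)}\right) 322 = \left(1441 + \frac{2 + 18}{18}\right) 322 = \left(1441 + \frac{1}{18} \cdot 20\right) 322 = \left(1441 + \frac{10}{9}\right) 322 = \frac{12979}{9} \cdot 322 = \frac{4179238}{9}$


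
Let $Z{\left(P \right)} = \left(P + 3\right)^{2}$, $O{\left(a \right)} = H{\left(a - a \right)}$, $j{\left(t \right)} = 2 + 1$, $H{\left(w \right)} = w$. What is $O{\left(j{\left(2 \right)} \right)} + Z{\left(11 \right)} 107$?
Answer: $20972$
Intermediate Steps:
$j{\left(t \right)} = 3$
$O{\left(a \right)} = 0$ ($O{\left(a \right)} = a - a = 0$)
$Z{\left(P \right)} = \left(3 + P\right)^{2}$
$O{\left(j{\left(2 \right)} \right)} + Z{\left(11 \right)} 107 = 0 + \left(3 + 11\right)^{2} \cdot 107 = 0 + 14^{2} \cdot 107 = 0 + 196 \cdot 107 = 0 + 20972 = 20972$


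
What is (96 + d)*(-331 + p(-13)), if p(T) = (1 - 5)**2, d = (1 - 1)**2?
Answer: -30240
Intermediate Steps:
d = 0 (d = 0**2 = 0)
p(T) = 16 (p(T) = (-4)**2 = 16)
(96 + d)*(-331 + p(-13)) = (96 + 0)*(-331 + 16) = 96*(-315) = -30240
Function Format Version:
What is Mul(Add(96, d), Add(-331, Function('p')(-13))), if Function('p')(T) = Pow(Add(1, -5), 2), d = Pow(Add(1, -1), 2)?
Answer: -30240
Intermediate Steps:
d = 0 (d = Pow(0, 2) = 0)
Function('p')(T) = 16 (Function('p')(T) = Pow(-4, 2) = 16)
Mul(Add(96, d), Add(-331, Function('p')(-13))) = Mul(Add(96, 0), Add(-331, 16)) = Mul(96, -315) = -30240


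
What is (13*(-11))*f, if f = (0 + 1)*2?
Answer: -286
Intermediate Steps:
f = 2 (f = 1*2 = 2)
(13*(-11))*f = (13*(-11))*2 = -143*2 = -286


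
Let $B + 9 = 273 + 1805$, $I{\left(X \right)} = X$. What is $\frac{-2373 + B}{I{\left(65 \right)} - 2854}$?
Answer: $\frac{304}{2789} \approx 0.109$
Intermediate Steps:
$B = 2069$ ($B = -9 + \left(273 + 1805\right) = -9 + 2078 = 2069$)
$\frac{-2373 + B}{I{\left(65 \right)} - 2854} = \frac{-2373 + 2069}{65 - 2854} = - \frac{304}{65 - 2854} = - \frac{304}{-2789} = \left(-304\right) \left(- \frac{1}{2789}\right) = \frac{304}{2789}$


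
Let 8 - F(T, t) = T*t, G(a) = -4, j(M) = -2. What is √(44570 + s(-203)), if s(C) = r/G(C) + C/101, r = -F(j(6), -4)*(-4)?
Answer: √454638067/101 ≈ 211.11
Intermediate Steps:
F(T, t) = 8 - T*t
r = 0 (r = -(8 - 1*(-2)*(-4))*(-4) = -(8 - 8)*(-4) = -1*0*(-4) = 0*(-4) = 0)
s(C) = C/101 (s(C) = 0/(-4) + C/101 = 0*(-¼) + C*(1/101) = 0 + C/101 = C/101)
√(44570 + s(-203)) = √(44570 + (1/101)*(-203)) = √(44570 - 203/101) = √(4501367/101) = √454638067/101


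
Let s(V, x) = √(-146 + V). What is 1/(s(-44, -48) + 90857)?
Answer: 90857/8254994639 - I*√190/8254994639 ≈ 1.1006e-5 - 1.6698e-9*I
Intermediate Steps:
1/(s(-44, -48) + 90857) = 1/(√(-146 - 44) + 90857) = 1/(√(-190) + 90857) = 1/(I*√190 + 90857) = 1/(90857 + I*√190)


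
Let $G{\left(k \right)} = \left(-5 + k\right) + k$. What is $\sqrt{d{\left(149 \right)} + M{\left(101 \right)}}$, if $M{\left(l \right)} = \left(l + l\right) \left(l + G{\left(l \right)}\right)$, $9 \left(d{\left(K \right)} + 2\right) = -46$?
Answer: $\frac{10 \sqrt{5417}}{3} \approx 245.33$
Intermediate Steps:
$d{\left(K \right)} = - \frac{64}{9}$ ($d{\left(K \right)} = -2 + \frac{1}{9} \left(-46\right) = -2 - \frac{46}{9} = - \frac{64}{9}$)
$G{\left(k \right)} = -5 + 2 k$
$M{\left(l \right)} = 2 l \left(-5 + 3 l\right)$ ($M{\left(l \right)} = \left(l + l\right) \left(l + \left(-5 + 2 l\right)\right) = 2 l \left(-5 + 3 l\right)$)
$\sqrt{d{\left(149 \right)} + M{\left(101 \right)}} = \sqrt{- \frac{64}{9} + 2 \cdot 101 \left(-5 + 3 \cdot 101\right)} = \sqrt{- \frac{64}{9} + 2 \cdot 101 \left(-5 + 303\right)} = \sqrt{- \frac{64}{9} + 2 \cdot 101 \cdot 298} = \sqrt{- \frac{64}{9} + 60196} = \sqrt{\frac{541700}{9}} = \frac{10 \sqrt{5417}}{3}$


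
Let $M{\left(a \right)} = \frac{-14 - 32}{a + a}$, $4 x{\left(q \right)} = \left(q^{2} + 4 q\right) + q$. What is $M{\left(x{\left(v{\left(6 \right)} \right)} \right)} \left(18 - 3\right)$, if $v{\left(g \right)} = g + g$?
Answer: $- \frac{115}{17} \approx -6.7647$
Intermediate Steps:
$v{\left(g \right)} = 2 g$
$x{\left(q \right)} = \frac{q^{2}}{4} + \frac{5 q}{4}$ ($x{\left(q \right)} = \frac{\left(q^{2} + 4 q\right) + q}{4} = \frac{q^{2} + 5 q}{4} = \frac{q^{2}}{4} + \frac{5 q}{4}$)
$M{\left(a \right)} = - \frac{23}{a}$ ($M{\left(a \right)} = - \frac{46}{2 a} = - 46 \frac{1}{2 a} = - \frac{23}{a}$)
$M{\left(x{\left(v{\left(6 \right)} \right)} \right)} \left(18 - 3\right) = - \frac{23}{\frac{1}{4} \cdot 2 \cdot 6 \left(5 + 2 \cdot 6\right)} \left(18 - 3\right) = - \frac{23}{\frac{1}{4} \cdot 12 \left(5 + 12\right)} 15 = - \frac{23}{\frac{1}{4} \cdot 12 \cdot 17} \cdot 15 = - \frac{23}{51} \cdot 15 = \left(-23\right) \frac{1}{51} \cdot 15 = \left(- \frac{23}{51}\right) 15 = - \frac{115}{17}$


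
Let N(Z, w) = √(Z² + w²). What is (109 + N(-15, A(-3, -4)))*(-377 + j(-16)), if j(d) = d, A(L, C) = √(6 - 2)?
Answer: -42837 - 393*√229 ≈ -48784.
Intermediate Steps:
A(L, C) = 2 (A(L, C) = √4 = 2)
(109 + N(-15, A(-3, -4)))*(-377 + j(-16)) = (109 + √((-15)² + 2²))*(-377 - 16) = (109 + √(225 + 4))*(-393) = (109 + √229)*(-393) = -42837 - 393*√229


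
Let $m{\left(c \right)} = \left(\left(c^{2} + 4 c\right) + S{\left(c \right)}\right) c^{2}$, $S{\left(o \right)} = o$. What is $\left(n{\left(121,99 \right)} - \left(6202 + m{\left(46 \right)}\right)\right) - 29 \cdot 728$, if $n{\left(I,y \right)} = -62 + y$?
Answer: $-4991413$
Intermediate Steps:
$m{\left(c \right)} = c^{2} \left(c^{2} + 5 c\right)$ ($m{\left(c \right)} = \left(\left(c^{2} + 4 c\right) + c\right) c^{2} = \left(c^{2} + 5 c\right) c^{2} = c^{2} \left(c^{2} + 5 c\right)$)
$\left(n{\left(121,99 \right)} - \left(6202 + m{\left(46 \right)}\right)\right) - 29 \cdot 728 = \left(\left(-62 + 99\right) - \left(6202 + 46^{3} \left(5 + 46\right)\right)\right) - 29 \cdot 728 = \left(37 - \left(6202 + 97336 \cdot 51\right)\right) - 21112 = \left(37 - \left(6202 + 4964136\right)\right) - 21112 = \left(37 - 4970338\right) - 21112 = -4970301 - 21112 = -4991413$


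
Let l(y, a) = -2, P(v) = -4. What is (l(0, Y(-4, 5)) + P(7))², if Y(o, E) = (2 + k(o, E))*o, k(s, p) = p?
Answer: 36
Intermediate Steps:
Y(o, E) = o*(2 + E) (Y(o, E) = (2 + E)*o = o*(2 + E))
(l(0, Y(-4, 5)) + P(7))² = (-2 - 4)² = (-6)² = 36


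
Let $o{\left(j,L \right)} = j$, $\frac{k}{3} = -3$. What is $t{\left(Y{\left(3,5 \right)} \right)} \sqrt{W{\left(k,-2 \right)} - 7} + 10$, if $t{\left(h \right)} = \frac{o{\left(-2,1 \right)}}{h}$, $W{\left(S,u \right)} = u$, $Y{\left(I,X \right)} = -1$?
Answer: $10 + 6 i \approx 10.0 + 6.0 i$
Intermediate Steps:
$k = -9$ ($k = 3 \left(-3\right) = -9$)
$t{\left(h \right)} = - \frac{2}{h}$
$t{\left(Y{\left(3,5 \right)} \right)} \sqrt{W{\left(k,-2 \right)} - 7} + 10 = - \frac{2}{-1} \sqrt{-2 - 7} + 10 = \left(-2\right) \left(-1\right) \sqrt{-9} + 10 = 2 \cdot 3 i + 10 = 6 i + 10 = 10 + 6 i$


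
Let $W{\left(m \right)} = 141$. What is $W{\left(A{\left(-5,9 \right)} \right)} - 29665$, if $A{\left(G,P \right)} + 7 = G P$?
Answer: $-29524$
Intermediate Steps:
$A{\left(G,P \right)} = -7 + G P$
$W{\left(A{\left(-5,9 \right)} \right)} - 29665 = 141 - 29665 = -29524$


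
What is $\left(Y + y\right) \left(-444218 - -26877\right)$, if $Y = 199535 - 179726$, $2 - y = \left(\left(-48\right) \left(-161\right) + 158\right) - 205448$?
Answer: $-90718665193$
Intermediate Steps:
$y = 197564$ ($y = 2 - \left(\left(\left(-48\right) \left(-161\right) + 158\right) - 205448\right) = 2 - \left(\left(7728 + 158\right) - 205448\right) = 2 - \left(7886 - 205448\right) = 2 - -197562 = 2 + 197562 = 197564$)
$Y = 19809$
$\left(Y + y\right) \left(-444218 - -26877\right) = \left(19809 + 197564\right) \left(-444218 - -26877\right) = 217373 \left(-444218 + 26877\right) = 217373 \left(-417341\right) = -90718665193$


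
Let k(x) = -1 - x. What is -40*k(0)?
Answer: 40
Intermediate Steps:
-40*k(0) = -40*(-1 - 1*0) = -40*(-1 + 0) = -40*(-1) = 40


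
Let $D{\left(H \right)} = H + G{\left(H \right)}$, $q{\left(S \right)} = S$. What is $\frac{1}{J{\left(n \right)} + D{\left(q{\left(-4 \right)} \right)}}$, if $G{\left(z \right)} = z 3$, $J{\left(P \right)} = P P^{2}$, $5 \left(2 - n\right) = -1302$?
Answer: $\frac{125}{2258401328} \approx 5.5349 \cdot 10^{-8}$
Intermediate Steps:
$n = \frac{1312}{5}$ ($n = 2 - - \frac{1302}{5} = 2 + \frac{1302}{5} = \frac{1312}{5} \approx 262.4$)
$J{\left(P \right)} = P^{3}$
$G{\left(z \right)} = 3 z$
$D{\left(H \right)} = 4 H$ ($D{\left(H \right)} = H + 3 H = 4 H$)
$\frac{1}{J{\left(n \right)} + D{\left(q{\left(-4 \right)} \right)}} = \frac{1}{\left(\frac{1312}{5}\right)^{3} + 4 \left(-4\right)} = \frac{1}{\frac{2258403328}{125} - 16} = \frac{1}{\frac{2258401328}{125}} = \frac{125}{2258401328}$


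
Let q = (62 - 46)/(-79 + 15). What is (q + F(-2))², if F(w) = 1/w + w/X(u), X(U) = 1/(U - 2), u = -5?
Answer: 2809/16 ≈ 175.56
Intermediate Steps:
X(U) = 1/(-2 + U)
q = -¼ (q = 16/(-64) = 16*(-1/64) = -¼ ≈ -0.25000)
F(w) = 1/w - 7*w (F(w) = 1/w + w/(1/(-2 - 5)) = 1/w + w/(1/(-7)) = 1/w + w/(-⅐) = 1/w + w*(-7) = 1/w - 7*w)
(q + F(-2))² = (-¼ + (1/(-2) - 7*(-2)))² = (-¼ + (-½ + 14))² = (-¼ + 27/2)² = (53/4)² = 2809/16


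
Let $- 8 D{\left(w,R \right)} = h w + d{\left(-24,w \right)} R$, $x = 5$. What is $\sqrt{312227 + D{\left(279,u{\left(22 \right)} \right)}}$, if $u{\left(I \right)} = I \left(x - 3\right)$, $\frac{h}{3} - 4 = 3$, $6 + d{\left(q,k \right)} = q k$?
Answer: $\frac{\sqrt{5573690}}{4} \approx 590.22$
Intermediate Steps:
$d{\left(q,k \right)} = -6 + k q$ ($d{\left(q,k \right)} = -6 + q k = -6 + k q$)
$h = 21$ ($h = 12 + 3 \cdot 3 = 12 + 9 = 21$)
$u{\left(I \right)} = 2 I$ ($u{\left(I \right)} = I \left(5 - 3\right) = I 2 = 2 I$)
$D{\left(w,R \right)} = - \frac{21 w}{8} - \frac{R \left(-6 - 24 w\right)}{8}$ ($D{\left(w,R \right)} = - \frac{21 w + \left(-6 + w \left(-24\right)\right) R}{8} = - \frac{21 w + \left(-6 - 24 w\right) R}{8} = - \frac{21 w + R \left(-6 - 24 w\right)}{8} = - \frac{21 w}{8} - \frac{R \left(-6 - 24 w\right)}{8}$)
$\sqrt{312227 + D{\left(279,u{\left(22 \right)} \right)}} = \sqrt{312227 + \left(\left(- \frac{21}{8}\right) 279 + \frac{3 \cdot 2 \cdot 22}{4} + 3 \cdot 2 \cdot 22 \cdot 279\right)} = \sqrt{312227 + \left(- \frac{5859}{8} + \frac{3}{4} \cdot 44 + 3 \cdot 44 \cdot 279\right)} = \sqrt{312227 + \left(- \frac{5859}{8} + 33 + 36828\right)} = \sqrt{312227 + \frac{289029}{8}} = \sqrt{\frac{2786845}{8}} = \frac{\sqrt{5573690}}{4}$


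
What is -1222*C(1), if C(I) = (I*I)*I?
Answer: -1222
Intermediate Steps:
C(I) = I³ (C(I) = I²*I = I³)
-1222*C(1) = -1222*1³ = -1222*1 = -1222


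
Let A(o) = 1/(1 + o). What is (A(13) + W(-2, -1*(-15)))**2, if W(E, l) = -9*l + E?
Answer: 3674889/196 ≈ 18749.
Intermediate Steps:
W(E, l) = E - 9*l
(A(13) + W(-2, -1*(-15)))**2 = (1/(1 + 13) + (-2 - (-9)*(-15)))**2 = (1/14 + (-2 - 9*15))**2 = (1/14 + (-2 - 135))**2 = (1/14 - 137)**2 = (-1917/14)**2 = 3674889/196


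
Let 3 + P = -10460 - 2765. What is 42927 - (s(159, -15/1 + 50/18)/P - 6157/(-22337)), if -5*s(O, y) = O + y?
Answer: 570767546585743/13296322620 ≈ 42927.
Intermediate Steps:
P = -13228 (P = -3 + (-10460 - 2765) = -3 - 13225 = -13228)
s(O, y) = -O/5 - y/5 (s(O, y) = -(O + y)/5 = -O/5 - y/5)
42927 - (s(159, -15/1 + 50/18)/P - 6157/(-22337)) = 42927 - ((-1/5*159 - (-15/1 + 50/18)/5)/(-13228) - 6157/(-22337)) = 42927 - ((-159/5 - (-15*1 + 50*(1/18))/5)*(-1/13228) - 6157*(-1/22337)) = 42927 - ((-159/5 - (-15 + 25/9)/5)*(-1/13228) + 6157/22337) = 42927 - ((-159/5 - 1/5*(-110/9))*(-1/13228) + 6157/22337) = 42927 - ((-159/5 + 22/9)*(-1/13228) + 6157/22337) = 42927 - (-1321/45*(-1/13228) + 6157/22337) = 42927 - (1321/595260 + 6157/22337) = 42927 - 1*3694522997/13296322620 = 42927 - 3694522997/13296322620 = 570767546585743/13296322620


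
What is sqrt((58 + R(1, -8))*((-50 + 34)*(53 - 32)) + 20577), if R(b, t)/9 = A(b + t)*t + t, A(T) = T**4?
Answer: 3*sqrt(6456697) ≈ 7623.0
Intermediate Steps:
R(b, t) = 9*t + 9*t*(b + t)**4 (R(b, t) = 9*((b + t)**4*t + t) = 9*(t*(b + t)**4 + t) = 9*(t + t*(b + t)**4) = 9*t + 9*t*(b + t)**4)
sqrt((58 + R(1, -8))*((-50 + 34)*(53 - 32)) + 20577) = sqrt((58 + 9*(-8)*(1 + (1 - 8)**4))*((-50 + 34)*(53 - 32)) + 20577) = sqrt((58 + 9*(-8)*(1 + (-7)**4))*(-16*21) + 20577) = sqrt((58 + 9*(-8)*(1 + 2401))*(-336) + 20577) = sqrt((58 + 9*(-8)*2402)*(-336) + 20577) = sqrt((58 - 172944)*(-336) + 20577) = sqrt(-172886*(-336) + 20577) = sqrt(58089696 + 20577) = sqrt(58110273) = 3*sqrt(6456697)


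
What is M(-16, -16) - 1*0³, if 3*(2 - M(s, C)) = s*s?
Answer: -250/3 ≈ -83.333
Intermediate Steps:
M(s, C) = 2 - s²/3 (M(s, C) = 2 - s*s/3 = 2 - s²/3)
M(-16, -16) - 1*0³ = (2 - ⅓*(-16)²) - 1*0³ = (2 - ⅓*256) - 1*0 = (2 - 256/3) + 0 = -250/3 + 0 = -250/3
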